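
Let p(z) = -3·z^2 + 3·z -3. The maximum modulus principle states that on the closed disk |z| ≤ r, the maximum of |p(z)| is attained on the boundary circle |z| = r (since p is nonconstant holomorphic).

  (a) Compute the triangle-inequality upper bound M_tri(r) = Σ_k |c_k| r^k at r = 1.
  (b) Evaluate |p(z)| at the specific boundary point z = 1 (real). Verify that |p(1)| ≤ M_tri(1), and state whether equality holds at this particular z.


Coefficients: c_0 = -3, c_1 = 3, c_2 = -3. Radius r = 1.
Part (a). Triangle bound: M_tri(r) = Σ_k |c_k| r^k
  = |-3|·1^0 + |3|·1^1 + |-3|·1^2
  = 3 + 3 + 3 = 9.
This bounds M(r) := max_{|z|=r} |p(z)| from above; equality holds iff all terms c_k z^k can be made to align in phase at a single z on |z|=r.
Part (b). At z = 1 (real, on the circle |z| = r):
  p(1) = (-3)·1^0 + (3)·1^1 + (-3)·1^2 = -3.
  |p(1)| = 3.
Check: |p(1)| = 3 ≤ 9 = M_tri(1). ✓ Equality does not hold at z = 1 (the coefficients have mixed signs, so the terms do not all align in phase there).

M_tri(1) = 9; |p(1)| = 3; equality at z=1: no.


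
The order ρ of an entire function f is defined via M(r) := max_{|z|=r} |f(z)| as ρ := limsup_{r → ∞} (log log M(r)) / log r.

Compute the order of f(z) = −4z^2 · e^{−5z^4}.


M(r) = max_{|z|=r} |-4|·|z|^2·|e^{−5z^4}| = 4·r^2 · e^{5r^4} (the factors attain their maxima compatibly on |z|=r). Then log M(r) = log 4 + 2·log r + 5r^4, dominated by the last term, so log log M(r) ~ 4·log r. The polynomial factor -4z^2 contributes only a log r term and does not affect the order. ρ = 4.
Therefore ρ = 4.

Order ρ = 4.


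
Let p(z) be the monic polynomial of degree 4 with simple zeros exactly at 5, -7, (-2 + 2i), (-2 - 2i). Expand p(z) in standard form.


The polynomial is p(z) = ∏_{α ∈ S} (z − α), where S = {5, -7, (-2 + 2i), (-2 - 2i)}.
Expanding the product yields: p(z) = z^4 + 6·z^3 -19·z^2 -124·z -280.
Note conjugate pairs combine to real quadratics: (z − (-2+2i))(z − (-2−2i)) = z² + 4z + 8.
The resulting polynomial has degree 4 and real coefficients as required.

p(z) = z^4 + 6·z^3 -19·z^2 -124·z -280.


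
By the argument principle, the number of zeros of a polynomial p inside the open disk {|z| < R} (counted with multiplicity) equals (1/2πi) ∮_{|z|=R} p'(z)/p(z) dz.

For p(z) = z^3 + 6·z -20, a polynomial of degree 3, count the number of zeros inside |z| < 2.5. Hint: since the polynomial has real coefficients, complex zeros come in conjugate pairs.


The zeros of p are: 2, (-1 + 3i), (-1 - 3i).
Their magnitudes are: 2, 3.162, 3.162.
Zeros with |z| < R = 2.5: 2.
Count = 1.
By the argument principle, (1/2πi) ∮_{|z|=R} p'(z)/p(z) dz equals exactly this count.

Number of zeros inside |z| < 2.5: 1.


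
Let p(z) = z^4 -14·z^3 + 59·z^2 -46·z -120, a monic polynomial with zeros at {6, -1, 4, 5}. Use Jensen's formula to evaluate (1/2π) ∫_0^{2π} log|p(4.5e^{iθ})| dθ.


Zeros: -1, 4, 5, 6; r = 4.5.
Inside |z| < r: -1, 4. Outside (|z| ≥ r): 5, 6.
p(0) = -120, so log|p(0)| = log(120) = 4.7875.
Apply Jensen: I(r) = log|p(0)| + Σ_k log(r/|z_k|), summed over zeros inside |z| < r.
  log(r/|z_k|) for z_k = -1: log(4.5/1) = 1.5041
  log(r/|z_k|) for z_k = 4: log(4.5/4) = 0.1178
  Outside zeros (5, 6) contribute nothing to the Jensen sum.
Sum over inside zeros: 1.6219.
I(r) = log|p(0)| + (inside sum) = 4.7875 + 1.6219 = 6.4094.
Note: since some zeros are outside |z| ≤ r, the simplified n·log(r) form does NOT apply — only the inside zeros contribute.

I(r) ≈ 6.4094.


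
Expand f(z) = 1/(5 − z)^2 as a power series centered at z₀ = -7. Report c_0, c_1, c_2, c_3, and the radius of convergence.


Let w = z − z₀, so z = z₀ + w.
Then 5 − z = 5 − (z₀ + w) = (5 − z₀) − w = 12 − w.
f(z) = 1/(12 − w)^2 = (1/(12)^2) · (1 − w/(12))^{−2}.
By the binomial series (1−u)^{−2} = Σ_{n≥0} C(n+1, 1) u^n for |u|<1, with u = w/(12):
  c_n = C(n+1, 1) / (12)^(n+2).
  c_0 = 1/(12)^2 = 1/144.
  c_1 = 2/(12)^3 = 1/864.
  c_2 = 3/(12)^4 = 1/6912.
  c_3 = 4/(12)^5 = 1/62208.
The series is valid for |w/d| < 1, i.e. |z − z₀| < |d|.
Radius of convergence: R = |5 − z₀| = |12| = 12 (distance from z₀ to the singularity z = 5).

c_0 = 1/144, c_1 = 1/864, c_2 = 1/6912, c_3 = 1/62208; R = 12.


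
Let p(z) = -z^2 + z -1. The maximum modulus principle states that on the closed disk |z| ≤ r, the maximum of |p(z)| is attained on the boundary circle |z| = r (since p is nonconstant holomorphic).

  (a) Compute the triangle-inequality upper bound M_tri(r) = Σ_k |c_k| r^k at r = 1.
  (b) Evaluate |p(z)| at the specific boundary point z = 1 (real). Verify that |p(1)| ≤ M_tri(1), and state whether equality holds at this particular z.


Coefficients: c_0 = -1, c_1 = 1, c_2 = -1. Radius r = 1.
Part (a). Triangle bound: M_tri(r) = Σ_k |c_k| r^k
  = |-1|·1^0 + |1|·1^1 + |-1|·1^2
  = 1 + 1 + 1 = 3.
This bounds M(r) := max_{|z|=r} |p(z)| from above; equality holds iff all terms c_k z^k can be made to align in phase at a single z on |z|=r.
Part (b). At z = 1 (real, on the circle |z| = r):
  p(1) = (-1)·1^0 + (1)·1^1 + (-1)·1^2 = -1.
  |p(1)| = 1.
Check: |p(1)| = 1 ≤ 3 = M_tri(1). ✓ Equality does not hold at z = 1 (the coefficients have mixed signs, so the terms do not all align in phase there).

M_tri(1) = 3; |p(1)| = 1; equality at z=1: no.


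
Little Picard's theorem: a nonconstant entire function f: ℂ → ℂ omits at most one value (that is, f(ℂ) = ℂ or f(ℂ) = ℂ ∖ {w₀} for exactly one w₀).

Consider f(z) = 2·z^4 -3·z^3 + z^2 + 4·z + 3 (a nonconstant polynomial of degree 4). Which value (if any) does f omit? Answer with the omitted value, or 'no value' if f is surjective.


Little Picard bounds the complement of f(ℂ) to at most one point.
For every w ∈ ℂ, the equation p(z) − w = 0 is a nonconstant polynomial in z and hence has at least one root by the fundamental theorem of algebra. So p is surjective onto ℂ, omitting no value.

Omitted value: no value.


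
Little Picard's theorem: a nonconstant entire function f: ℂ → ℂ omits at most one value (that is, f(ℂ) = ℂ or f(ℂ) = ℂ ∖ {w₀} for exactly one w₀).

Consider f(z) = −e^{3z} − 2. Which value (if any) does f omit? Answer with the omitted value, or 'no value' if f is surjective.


Little Picard bounds the complement of f(ℂ) to at most one point.
e^{3z} is never zero on ℂ, so -1·e^{3z} takes every value in ℂ ∖ {0}. Adding -2 shifts the range to ℂ ∖ {-2}. Thus f omits exactly the value -2.

Omitted value: -2.


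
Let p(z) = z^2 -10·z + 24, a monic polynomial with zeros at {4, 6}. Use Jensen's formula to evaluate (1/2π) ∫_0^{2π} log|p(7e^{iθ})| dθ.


Zeros: 4, 6; r = 7.
Inside |z| < r: 4, 6. Outside (|z| ≥ r): ∅.
p(0) = 24, so log|p(0)| = log(24) = 3.1781.
Apply Jensen: I(r) = log|p(0)| + Σ_k log(r/|z_k|), summed over zeros inside |z| < r.
  log(r/|z_k|) for z_k = 4: log(7/4) = 0.5596
  log(r/|z_k|) for z_k = 6: log(7/6) = 0.1542
Sum over inside zeros: 0.7138.
I(r) = log|p(0)| + (inside sum) = 3.1781 + 0.7138 = 3.8918.
Closed form (all zeros inside, monic): I(r) = n·log(r) = 2·log(7) = 3.8918. ✓

I(r) ≈ 3.8918.


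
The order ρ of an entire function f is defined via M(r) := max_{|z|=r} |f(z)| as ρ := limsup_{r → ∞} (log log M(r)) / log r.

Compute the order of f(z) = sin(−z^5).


Write sin(w) = (e^{iw} ± e^{−iw})/(2 or 2i), so |sin(w)| ≤ e^{|w|}. With w = −z^5, |w| ≤ 1r^5 + 0 on |z|=r, giving M(r) ≤ e^{1r^5 + 0} and ρ ≤ 5. For the lower bound, choose z on |z|=r with -1z^5 purely imaginary of modulus 1r^5; then |sin(−z^5)| grows like e^{1r^5}/2, so ρ ≥ 5. Hence ρ = 5.
Therefore ρ = 5.

Order ρ = 5.


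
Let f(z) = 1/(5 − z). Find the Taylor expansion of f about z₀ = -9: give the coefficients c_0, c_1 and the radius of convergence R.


Let w = z − z₀, so z = z₀ + w.
Then 5 − z = 5 − (z₀ + w) = (5 − z₀) − w = 14 − w.
f(z) = 1/(14 − w) = (1/(14)) · 1/(1 − w/(14)) = Σ_{n≥0} w^n / (14)^(n+1).
So c_n = 1/(14)^(n+1):
  c_0 = 1/(14)^1 = 1/14.
  c_1 = 1/(14)^2 = 1/196.
The series is valid for |w/d| < 1, i.e. |z − z₀| < |d|.
Radius of convergence: R = |5 − z₀| = |14| = 14 (distance from z₀ to the singularity z = 5).

c_0 = 1/14, c_1 = 1/196; R = 14.


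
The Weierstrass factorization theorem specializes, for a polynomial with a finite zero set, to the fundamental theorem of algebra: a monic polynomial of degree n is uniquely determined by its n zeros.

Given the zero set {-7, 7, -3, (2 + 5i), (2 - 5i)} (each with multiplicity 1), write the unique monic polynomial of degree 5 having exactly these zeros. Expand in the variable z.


The polynomial is p(z) = ∏_{α ∈ S} (z − α), where S = {-7, 7, -3, (2 + 5i), (2 - 5i)}.
Expanding the product yields: p(z) = z^5 -z^4 -32·z^3 + 136·z^2 -833·z -4263.
Note conjugate pairs combine to real quadratics: (z − (2+5i))(z − (2−5i)) = z² − 4z + 29.
The resulting polynomial has degree 5 and real coefficients as required.

p(z) = z^5 -z^4 -32·z^3 + 136·z^2 -833·z -4263.


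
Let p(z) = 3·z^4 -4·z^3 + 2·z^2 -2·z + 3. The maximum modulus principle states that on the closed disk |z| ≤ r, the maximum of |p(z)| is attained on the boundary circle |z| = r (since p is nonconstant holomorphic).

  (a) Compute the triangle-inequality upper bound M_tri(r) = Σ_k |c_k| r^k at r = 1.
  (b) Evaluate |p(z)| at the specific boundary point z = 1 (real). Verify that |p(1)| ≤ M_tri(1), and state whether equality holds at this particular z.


Coefficients: c_0 = 3, c_1 = -2, c_2 = 2, c_3 = -4, c_4 = 3. Radius r = 1.
Part (a). Triangle bound: M_tri(r) = Σ_k |c_k| r^k
  = |3|·1^0 + |-2|·1^1 + |2|·1^2 + |-4|·1^3 + |3|·1^4
  = 3 + 2 + 2 + 4 + 3 = 14.
This bounds M(r) := max_{|z|=r} |p(z)| from above; equality holds iff all terms c_k z^k can be made to align in phase at a single z on |z|=r.
Part (b). At z = 1 (real, on the circle |z| = r):
  p(1) = (3)·1^0 + (-2)·1^1 + (2)·1^2 + (-4)·1^3 + (3)·1^4 = 2.
  |p(1)| = 2.
Check: |p(1)| = 2 ≤ 14 = M_tri(1). ✓ Equality does not hold at z = 1 (the coefficients have mixed signs, so the terms do not all align in phase there).

M_tri(1) = 14; |p(1)| = 2; equality at z=1: no.


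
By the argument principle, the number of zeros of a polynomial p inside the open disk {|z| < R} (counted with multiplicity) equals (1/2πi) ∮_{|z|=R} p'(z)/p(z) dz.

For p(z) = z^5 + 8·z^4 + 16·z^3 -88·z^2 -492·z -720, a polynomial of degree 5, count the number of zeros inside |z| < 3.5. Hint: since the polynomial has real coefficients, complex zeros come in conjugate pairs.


The zeros of p are: (-3 + 1i), (-3 - 1i), (-3 + 3i), (-3 - 3i), 4.
Their magnitudes are: 3.162, 3.162, 4.243, 4.243, 4.
Zeros with |z| < R = 3.5: (-3 + 1i), (-3 - 1i).
Count = 2.
By the argument principle, (1/2πi) ∮_{|z|=R} p'(z)/p(z) dz equals exactly this count.

Number of zeros inside |z| < 3.5: 2.


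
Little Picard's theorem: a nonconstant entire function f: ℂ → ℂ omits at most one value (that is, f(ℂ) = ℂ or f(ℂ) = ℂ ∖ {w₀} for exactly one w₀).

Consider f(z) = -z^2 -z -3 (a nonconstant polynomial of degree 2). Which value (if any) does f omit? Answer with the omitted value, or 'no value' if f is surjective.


Little Picard bounds the complement of f(ℂ) to at most one point.
For every w ∈ ℂ, the equation p(z) − w = 0 is a nonconstant polynomial in z and hence has at least one root by the fundamental theorem of algebra. So p is surjective onto ℂ, omitting no value.

Omitted value: no value.


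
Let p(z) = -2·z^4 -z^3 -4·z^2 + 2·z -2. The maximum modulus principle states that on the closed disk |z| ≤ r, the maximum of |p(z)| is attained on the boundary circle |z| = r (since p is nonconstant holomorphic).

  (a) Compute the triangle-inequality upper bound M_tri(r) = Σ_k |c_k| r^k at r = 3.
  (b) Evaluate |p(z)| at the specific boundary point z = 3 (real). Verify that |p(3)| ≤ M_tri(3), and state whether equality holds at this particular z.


Coefficients: c_0 = -2, c_1 = 2, c_2 = -4, c_3 = -1, c_4 = -2. Radius r = 3.
Part (a). Triangle bound: M_tri(r) = Σ_k |c_k| r^k
  = |-2|·3^0 + |2|·3^1 + |-4|·3^2 + |-1|·3^3 + |-2|·3^4
  = 2 + 6 + 36 + 27 + 162 = 233.
This bounds M(r) := max_{|z|=r} |p(z)| from above; equality holds iff all terms c_k z^k can be made to align in phase at a single z on |z|=r.
Part (b). At z = 3 (real, on the circle |z| = r):
  p(3) = (-2)·3^0 + (2)·3^1 + (-4)·3^2 + (-1)·3^3 + (-2)·3^4 = -221.
  |p(3)| = 221.
Check: |p(3)| = 221 ≤ 233 = M_tri(3). ✓ Equality does not hold at z = 3 (the coefficients have mixed signs, so the terms do not all align in phase there).

M_tri(3) = 233; |p(3)| = 221; equality at z=3: no.


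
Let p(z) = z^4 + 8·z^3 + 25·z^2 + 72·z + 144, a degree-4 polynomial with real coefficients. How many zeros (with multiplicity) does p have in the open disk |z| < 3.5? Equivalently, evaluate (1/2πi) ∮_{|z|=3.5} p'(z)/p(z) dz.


The zeros of p are: -4, (0 + 3i), (0 - 3i), -4.
Their magnitudes are: 4, 3, 3, 4.
Zeros with |z| < R = 3.5: (0 + 3i), (0 - 3i).
Count = 2.
By the argument principle, (1/2πi) ∮_{|z|=R} p'(z)/p(z) dz equals exactly this count.

Number of zeros inside |z| < 3.5: 2.


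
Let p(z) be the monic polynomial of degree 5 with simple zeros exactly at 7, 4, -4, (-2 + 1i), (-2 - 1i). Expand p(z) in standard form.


The polynomial is p(z) = ∏_{α ∈ S} (z − α), where S = {7, 4, -4, (-2 + 1i), (-2 - 1i)}.
Expanding the product yields: p(z) = z^5 -3·z^4 -39·z^3 + 13·z^2 + 368·z + 560.
Note conjugate pairs combine to real quadratics: (z − (-2+1i))(z − (-2−1i)) = z² + 4z + 5.
The resulting polynomial has degree 5 and real coefficients as required.

p(z) = z^5 -3·z^4 -39·z^3 + 13·z^2 + 368·z + 560.


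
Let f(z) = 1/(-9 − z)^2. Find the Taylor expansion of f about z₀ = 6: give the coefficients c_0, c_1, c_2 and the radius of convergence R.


Let w = z − z₀, so z = z₀ + w.
Then -9 − z = -9 − (z₀ + w) = (-9 − z₀) − w = -15 − w.
f(z) = 1/(-15 − w)^2 = (1/(-15)^2) · (1 − w/(-15))^{−2}.
By the binomial series (1−u)^{−2} = Σ_{n≥0} C(n+1, 1) u^n for |u|<1, with u = w/(-15):
  c_n = C(n+1, 1) / (-15)^(n+2).
  c_0 = 1/(-15)^2 = 1/225.
  c_1 = 2/(-15)^3 = -2/3375.
  c_2 = 3/(-15)^4 = 1/16875.
The series is valid for |w/d| < 1, i.e. |z − z₀| < |d|.
Radius of convergence: R = |-9 − z₀| = |-15| = 15 (distance from z₀ to the singularity z = -9).

c_0 = 1/225, c_1 = -2/3375, c_2 = 1/16875; R = 15.


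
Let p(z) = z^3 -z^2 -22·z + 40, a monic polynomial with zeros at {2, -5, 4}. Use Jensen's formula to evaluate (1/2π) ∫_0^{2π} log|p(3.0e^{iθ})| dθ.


Zeros: -5, 2, 4; r = 3.0.
Inside |z| < r: 2. Outside (|z| ≥ r): -5, 4.
p(0) = 40, so log|p(0)| = log(40) = 3.6889.
Apply Jensen: I(r) = log|p(0)| + Σ_k log(r/|z_k|), summed over zeros inside |z| < r.
  log(r/|z_k|) for z_k = 2: log(3.0/2) = 0.4055
  Outside zeros (-5, 4) contribute nothing to the Jensen sum.
Sum over inside zeros: 0.4055.
I(r) = log|p(0)| + (inside sum) = 3.6889 + 0.4055 = 4.0943.
Note: since some zeros are outside |z| ≤ r, the simplified n·log(r) form does NOT apply — only the inside zeros contribute.

I(r) ≈ 4.0943.


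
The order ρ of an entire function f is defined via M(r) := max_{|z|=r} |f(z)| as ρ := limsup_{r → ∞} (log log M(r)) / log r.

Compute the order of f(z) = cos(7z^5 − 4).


Write cos(w) = (e^{iw} ± e^{−iw})/(2 or 2i), so |cos(w)| ≤ e^{|w|}. With w = 7z^5 − 4, |w| ≤ 7r^5 + 4 on |z|=r, giving M(r) ≤ e^{7r^5 + 4} and ρ ≤ 5. For the lower bound, choose z on |z|=r with 7z^5 purely imaginary of modulus 7r^5; then |cos(7z^5 − 4)| grows like e^{7r^5}/2, so ρ ≥ 5. Hence ρ = 5.
Therefore ρ = 5.

Order ρ = 5.


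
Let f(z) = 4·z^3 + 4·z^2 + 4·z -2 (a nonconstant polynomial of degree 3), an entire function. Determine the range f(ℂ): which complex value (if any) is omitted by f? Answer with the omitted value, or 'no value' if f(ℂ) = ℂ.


Little Picard bounds the complement of f(ℂ) to at most one point.
For every w ∈ ℂ, the equation p(z) − w = 0 is a nonconstant polynomial in z and hence has at least one root by the fundamental theorem of algebra. So p is surjective onto ℂ, omitting no value.

Omitted value: no value.


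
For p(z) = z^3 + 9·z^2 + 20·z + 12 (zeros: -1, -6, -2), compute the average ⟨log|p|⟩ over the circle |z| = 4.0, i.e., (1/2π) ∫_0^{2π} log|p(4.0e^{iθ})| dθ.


Zeros: -6, -2, -1; r = 4.0.
Inside |z| < r: -2, -1. Outside (|z| ≥ r): -6.
p(0) = 12, so log|p(0)| = log(12) = 2.4849.
Apply Jensen: I(r) = log|p(0)| + Σ_k log(r/|z_k|), summed over zeros inside |z| < r.
  log(r/|z_k|) for z_k = -1: log(4.0/1) = 1.3863
  log(r/|z_k|) for z_k = -2: log(4.0/2) = 0.6931
  Outside zeros (-6) contribute nothing to the Jensen sum.
Sum over inside zeros: 2.0794.
I(r) = log|p(0)| + (inside sum) = 2.4849 + 2.0794 = 4.5643.
Note: since some zeros are outside |z| ≤ r, the simplified n·log(r) form does NOT apply — only the inside zeros contribute.

I(r) ≈ 4.5643.


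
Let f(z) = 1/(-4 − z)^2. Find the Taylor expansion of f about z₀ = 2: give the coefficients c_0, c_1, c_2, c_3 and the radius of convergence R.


Let w = z − z₀, so z = z₀ + w.
Then -4 − z = -4 − (z₀ + w) = (-4 − z₀) − w = -6 − w.
f(z) = 1/(-6 − w)^2 = (1/(-6)^2) · (1 − w/(-6))^{−2}.
By the binomial series (1−u)^{−2} = Σ_{n≥0} C(n+1, 1) u^n for |u|<1, with u = w/(-6):
  c_n = C(n+1, 1) / (-6)^(n+2).
  c_0 = 1/(-6)^2 = 1/36.
  c_1 = 2/(-6)^3 = -1/108.
  c_2 = 3/(-6)^4 = 1/432.
  c_3 = 4/(-6)^5 = -1/1944.
The series is valid for |w/d| < 1, i.e. |z − z₀| < |d|.
Radius of convergence: R = |-4 − z₀| = |-6| = 6 (distance from z₀ to the singularity z = -4).

c_0 = 1/36, c_1 = -1/108, c_2 = 1/432, c_3 = -1/1944; R = 6.


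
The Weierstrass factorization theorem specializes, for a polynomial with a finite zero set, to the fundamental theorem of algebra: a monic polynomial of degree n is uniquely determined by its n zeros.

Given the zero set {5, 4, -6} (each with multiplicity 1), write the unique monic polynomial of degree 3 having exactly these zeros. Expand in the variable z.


The polynomial is p(z) = ∏_{α ∈ S} (z − α), where S = {5, 4, -6}.
Expanding the product yields: p(z) = z^3 -3·z^2 -34·z + 120.
The resulting polynomial has degree 3 and real coefficients as required.

p(z) = z^3 -3·z^2 -34·z + 120.


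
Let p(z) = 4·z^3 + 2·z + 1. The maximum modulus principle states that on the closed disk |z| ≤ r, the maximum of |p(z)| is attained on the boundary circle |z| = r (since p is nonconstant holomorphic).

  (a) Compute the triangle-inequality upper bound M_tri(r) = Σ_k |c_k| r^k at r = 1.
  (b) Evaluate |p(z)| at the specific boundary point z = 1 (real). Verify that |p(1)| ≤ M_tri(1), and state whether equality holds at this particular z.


Coefficients: c_0 = 1, c_1 = 2, c_2 = 0, c_3 = 4. Radius r = 1.
Part (a). Triangle bound: M_tri(r) = Σ_k |c_k| r^k
  = |1|·1^0 + |2|·1^1 + |0|·1^2 + |4|·1^3
  = 1 + 2 + 0 + 4 = 7.
This bounds M(r) := max_{|z|=r} |p(z)| from above; equality holds iff all terms c_k z^k can be made to align in phase at a single z on |z|=r.
Part (b). At z = 1 (real, on the circle |z| = r):
  p(1) = (1)·1^0 + (2)·1^1 + (0)·1^2 + (4)·1^3 = 7.
  |p(1)| = 7.
Since all nonzero coefficients share the same sign, |p(1)| = 7 = M_tri(1); the triangle bound is attained at z = 1, so in fact M(r) = 7.

M_tri(1) = 7; |p(1)| = 7; equality at z=1: yes.


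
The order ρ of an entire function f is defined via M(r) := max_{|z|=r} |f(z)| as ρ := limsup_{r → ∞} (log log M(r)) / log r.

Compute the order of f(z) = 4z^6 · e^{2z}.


M(r) = max_{|z|=r} |4|·|z|^6·|e^{2z}| = 4·r^6 · e^{2r^1} (the factors attain their maxima compatibly on |z|=r). Then log M(r) = log 4 + 6·log r + 2r^1, dominated by the last term, so log log M(r) ~ 1·log r. The polynomial factor 4z^6 contributes only a log r term and does not affect the order. ρ = 1.
Therefore ρ = 1.

Order ρ = 1.


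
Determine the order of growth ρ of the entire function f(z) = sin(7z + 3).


sin(w) is a linear combination of e^{iw} and e^{−iw} (or e^w, e^{−w} in the hyperbolic case), so |sin(w)| ≤ e^{|w|}. With w = 7z + 3, |w| ≤ 7|z| + 3 = 7r + 3 on |z| = r, giving M(r) ≤ e^{7r + 3}, so ρ ≤ 1. On a suitable ray (z = it for sin/cos; z = t for sinh/cosh, t real → ∞), |sin(7z + 3)| grows like e^{7|t|}/2, so ρ ≥ 1. Hence ρ = 1.
Therefore ρ = 1.

Order ρ = 1.


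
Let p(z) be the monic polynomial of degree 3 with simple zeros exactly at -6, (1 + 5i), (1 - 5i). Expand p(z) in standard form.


The polynomial is p(z) = ∏_{α ∈ S} (z − α), where S = {-6, (1 + 5i), (1 - 5i)}.
Expanding the product yields: p(z) = z^3 + 4·z^2 + 14·z + 156.
Note conjugate pairs combine to real quadratics: (z − (1+5i))(z − (1−5i)) = z² − 2z + 26.
The resulting polynomial has degree 3 and real coefficients as required.

p(z) = z^3 + 4·z^2 + 14·z + 156.


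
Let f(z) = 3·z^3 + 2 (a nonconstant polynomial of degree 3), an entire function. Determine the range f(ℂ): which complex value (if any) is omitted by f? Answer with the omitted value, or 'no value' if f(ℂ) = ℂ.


Little Picard bounds the complement of f(ℂ) to at most one point.
For every w ∈ ℂ, the equation p(z) − w = 0 is a nonconstant polynomial in z and hence has at least one root by the fundamental theorem of algebra. So p is surjective onto ℂ, omitting no value.

Omitted value: no value.


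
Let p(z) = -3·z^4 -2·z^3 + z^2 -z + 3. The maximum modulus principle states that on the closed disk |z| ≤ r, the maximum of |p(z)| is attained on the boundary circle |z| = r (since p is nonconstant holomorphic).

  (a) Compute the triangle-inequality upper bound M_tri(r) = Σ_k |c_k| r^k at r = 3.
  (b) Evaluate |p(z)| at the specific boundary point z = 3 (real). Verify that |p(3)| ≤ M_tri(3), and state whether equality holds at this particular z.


Coefficients: c_0 = 3, c_1 = -1, c_2 = 1, c_3 = -2, c_4 = -3. Radius r = 3.
Part (a). Triangle bound: M_tri(r) = Σ_k |c_k| r^k
  = |3|·3^0 + |-1|·3^1 + |1|·3^2 + |-2|·3^3 + |-3|·3^4
  = 3 + 3 + 9 + 54 + 243 = 312.
This bounds M(r) := max_{|z|=r} |p(z)| from above; equality holds iff all terms c_k z^k can be made to align in phase at a single z on |z|=r.
Part (b). At z = 3 (real, on the circle |z| = r):
  p(3) = (3)·3^0 + (-1)·3^1 + (1)·3^2 + (-2)·3^3 + (-3)·3^4 = -288.
  |p(3)| = 288.
Check: |p(3)| = 288 ≤ 312 = M_tri(3). ✓ Equality does not hold at z = 3 (the coefficients have mixed signs, so the terms do not all align in phase there).

M_tri(3) = 312; |p(3)| = 288; equality at z=3: no.


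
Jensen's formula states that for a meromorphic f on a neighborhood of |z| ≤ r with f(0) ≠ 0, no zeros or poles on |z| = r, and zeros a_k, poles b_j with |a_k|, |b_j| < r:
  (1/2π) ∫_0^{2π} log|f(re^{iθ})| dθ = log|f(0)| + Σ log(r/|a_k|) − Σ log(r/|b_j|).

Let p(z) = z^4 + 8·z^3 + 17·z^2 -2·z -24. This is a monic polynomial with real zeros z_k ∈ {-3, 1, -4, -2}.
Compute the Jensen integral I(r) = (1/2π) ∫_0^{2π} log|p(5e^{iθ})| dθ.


Zeros: -4, -3, -2, 1; r = 5.
Inside |z| < r: -4, -3, -2, 1. Outside (|z| ≥ r): ∅.
p(0) = -24, so log|p(0)| = log(24) = 3.1781.
Apply Jensen: I(r) = log|p(0)| + Σ_k log(r/|z_k|), summed over zeros inside |z| < r.
  log(r/|z_k|) for z_k = -3: log(5/3) = 0.5108
  log(r/|z_k|) for z_k = 1: log(5/1) = 1.6094
  log(r/|z_k|) for z_k = -4: log(5/4) = 0.2231
  log(r/|z_k|) for z_k = -2: log(5/2) = 0.9163
Sum over inside zeros: 3.2597.
I(r) = log|p(0)| + (inside sum) = 3.1781 + 3.2597 = 6.4378.
Closed form (all zeros inside, monic): I(r) = n·log(r) = 4·log(5) = 6.4378. ✓

I(r) ≈ 6.4378.


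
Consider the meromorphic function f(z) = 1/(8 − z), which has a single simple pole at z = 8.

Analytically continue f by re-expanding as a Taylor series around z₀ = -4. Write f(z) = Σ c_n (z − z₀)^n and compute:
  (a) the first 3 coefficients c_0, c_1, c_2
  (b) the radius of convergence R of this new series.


Let w = z − z₀, so z = z₀ + w.
Then 8 − z = 8 − (z₀ + w) = (8 − z₀) − w = 12 − w.
f(z) = 1/(12 − w) = (1/(12)) · 1/(1 − w/(12)) = Σ_{n≥0} w^n / (12)^(n+1).
So c_n = 1/(12)^(n+1):
  c_0 = 1/(12)^1 = 1/12.
  c_1 = 1/(12)^2 = 1/144.
  c_2 = 1/(12)^3 = 1/1728.
The series is valid for |w/d| < 1, i.e. |z − z₀| < |d|.
Radius of convergence: R = |8 − z₀| = |12| = 12 (distance from z₀ to the singularity z = 8).

c_0 = 1/12, c_1 = 1/144, c_2 = 1/1728; R = 12.


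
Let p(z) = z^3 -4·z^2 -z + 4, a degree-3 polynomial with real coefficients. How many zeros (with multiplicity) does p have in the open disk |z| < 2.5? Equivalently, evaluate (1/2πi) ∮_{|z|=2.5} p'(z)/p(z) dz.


The zeros of p are: 1, -1, 4.
Their magnitudes are: 1, 1, 4.
Zeros with |z| < R = 2.5: 1, -1.
Count = 2.
By the argument principle, (1/2πi) ∮_{|z|=R} p'(z)/p(z) dz equals exactly this count.

Number of zeros inside |z| < 2.5: 2.


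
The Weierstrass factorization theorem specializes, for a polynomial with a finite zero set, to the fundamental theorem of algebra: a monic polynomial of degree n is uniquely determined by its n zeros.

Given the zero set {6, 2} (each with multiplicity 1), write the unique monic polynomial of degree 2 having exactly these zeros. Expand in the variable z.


The polynomial is p(z) = ∏_{α ∈ S} (z − α), where S = {6, 2}.
Expanding the product yields: p(z) = z^2 -8·z + 12.
The resulting polynomial has degree 2 and real coefficients as required.

p(z) = z^2 -8·z + 12.


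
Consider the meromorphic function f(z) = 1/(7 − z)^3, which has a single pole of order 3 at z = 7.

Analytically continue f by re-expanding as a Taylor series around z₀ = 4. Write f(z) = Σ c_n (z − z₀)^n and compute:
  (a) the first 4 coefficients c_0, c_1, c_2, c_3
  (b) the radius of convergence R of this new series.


Let w = z − z₀, so z = z₀ + w.
Then 7 − z = 7 − (z₀ + w) = (7 − z₀) − w = 3 − w.
f(z) = 1/(3 − w)^3 = (1/(3)^3) · (1 − w/(3))^{−3}.
By the binomial series (1−u)^{−3} = Σ_{n≥0} C(n+2, 2) u^n for |u|<1, with u = w/(3):
  c_n = C(n+2, 2) / (3)^(n+3).
  c_0 = 1/(3)^3 = 1/27.
  c_1 = 3/(3)^4 = 1/27.
  c_2 = 6/(3)^5 = 2/81.
  c_3 = 10/(3)^6 = 10/729.
The series is valid for |w/d| < 1, i.e. |z − z₀| < |d|.
Radius of convergence: R = |7 − z₀| = |3| = 3 (distance from z₀ to the singularity z = 7).

c_0 = 1/27, c_1 = 1/27, c_2 = 2/81, c_3 = 10/729; R = 3.


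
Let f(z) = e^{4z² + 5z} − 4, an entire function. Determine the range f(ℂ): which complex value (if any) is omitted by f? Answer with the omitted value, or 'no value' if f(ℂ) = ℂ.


Little Picard bounds the complement of f(ℂ) to at most one point.
The exponent g(z) = 4z² + 5z is a nonconstant polynomial, hence surjective onto ℂ. So e^{g(z)} takes every value in {e^w : w ∈ ℂ} = ℂ ∖ {0}. Adding -4 shifts the range to ℂ ∖ {-4}. f omits exactly -4.

Omitted value: -4.


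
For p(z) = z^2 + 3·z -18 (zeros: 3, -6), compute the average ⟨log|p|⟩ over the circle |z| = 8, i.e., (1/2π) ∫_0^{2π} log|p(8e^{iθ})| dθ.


Zeros: -6, 3; r = 8.
Inside |z| < r: -6, 3. Outside (|z| ≥ r): ∅.
p(0) = -18, so log|p(0)| = log(18) = 2.8904.
Apply Jensen: I(r) = log|p(0)| + Σ_k log(r/|z_k|), summed over zeros inside |z| < r.
  log(r/|z_k|) for z_k = 3: log(8/3) = 0.9808
  log(r/|z_k|) for z_k = -6: log(8/6) = 0.2877
Sum over inside zeros: 1.2685.
I(r) = log|p(0)| + (inside sum) = 2.8904 + 1.2685 = 4.1589.
Closed form (all zeros inside, monic): I(r) = n·log(r) = 2·log(8) = 4.1589. ✓

I(r) ≈ 4.1589.


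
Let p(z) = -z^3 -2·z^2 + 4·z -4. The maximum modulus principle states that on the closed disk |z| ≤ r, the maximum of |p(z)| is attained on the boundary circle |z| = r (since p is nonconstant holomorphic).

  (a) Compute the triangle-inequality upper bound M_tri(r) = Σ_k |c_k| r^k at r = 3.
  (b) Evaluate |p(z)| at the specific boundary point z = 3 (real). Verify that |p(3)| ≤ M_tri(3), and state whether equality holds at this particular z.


Coefficients: c_0 = -4, c_1 = 4, c_2 = -2, c_3 = -1. Radius r = 3.
Part (a). Triangle bound: M_tri(r) = Σ_k |c_k| r^k
  = |-4|·3^0 + |4|·3^1 + |-2|·3^2 + |-1|·3^3
  = 4 + 12 + 18 + 27 = 61.
This bounds M(r) := max_{|z|=r} |p(z)| from above; equality holds iff all terms c_k z^k can be made to align in phase at a single z on |z|=r.
Part (b). At z = 3 (real, on the circle |z| = r):
  p(3) = (-4)·3^0 + (4)·3^1 + (-2)·3^2 + (-1)·3^3 = -37.
  |p(3)| = 37.
Check: |p(3)| = 37 ≤ 61 = M_tri(3). ✓ Equality does not hold at z = 3 (the coefficients have mixed signs, so the terms do not all align in phase there).

M_tri(3) = 61; |p(3)| = 37; equality at z=3: no.


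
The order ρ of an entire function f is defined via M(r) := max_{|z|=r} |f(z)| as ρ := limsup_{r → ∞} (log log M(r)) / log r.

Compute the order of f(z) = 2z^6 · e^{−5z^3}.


M(r) = max_{|z|=r} |2|·|z|^6·|e^{−5z^3}| = 2·r^6 · e^{5r^3} (the factors attain their maxima compatibly on |z|=r). Then log M(r) = log 2 + 6·log r + 5r^3, dominated by the last term, so log log M(r) ~ 3·log r. The polynomial factor 2z^6 contributes only a log r term and does not affect the order. ρ = 3.
Therefore ρ = 3.

Order ρ = 3.


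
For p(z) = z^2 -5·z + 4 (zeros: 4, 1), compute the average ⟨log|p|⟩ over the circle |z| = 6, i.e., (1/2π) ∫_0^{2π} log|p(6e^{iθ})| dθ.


Zeros: 1, 4; r = 6.
Inside |z| < r: 1, 4. Outside (|z| ≥ r): ∅.
p(0) = 4, so log|p(0)| = log(4) = 1.3863.
Apply Jensen: I(r) = log|p(0)| + Σ_k log(r/|z_k|), summed over zeros inside |z| < r.
  log(r/|z_k|) for z_k = 4: log(6/4) = 0.4055
  log(r/|z_k|) for z_k = 1: log(6/1) = 1.7918
Sum over inside zeros: 2.1972.
I(r) = log|p(0)| + (inside sum) = 1.3863 + 2.1972 = 3.5835.
Closed form (all zeros inside, monic): I(r) = n·log(r) = 2·log(6) = 3.5835. ✓

I(r) ≈ 3.5835.


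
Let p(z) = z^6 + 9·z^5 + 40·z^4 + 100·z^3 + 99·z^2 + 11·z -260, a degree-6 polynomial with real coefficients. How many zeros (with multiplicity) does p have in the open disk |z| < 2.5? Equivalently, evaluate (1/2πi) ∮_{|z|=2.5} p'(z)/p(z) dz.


The zeros of p are: (-2 + 3i), (-2 - 3i), (-1 + 2i), (-1 - 2i), -4, 1.
Their magnitudes are: 3.606, 3.606, 2.236, 2.236, 4, 1.
Zeros with |z| < R = 2.5: (-1 + 2i), (-1 - 2i), 1.
Count = 3.
By the argument principle, (1/2πi) ∮_{|z|=R} p'(z)/p(z) dz equals exactly this count.

Number of zeros inside |z| < 2.5: 3.


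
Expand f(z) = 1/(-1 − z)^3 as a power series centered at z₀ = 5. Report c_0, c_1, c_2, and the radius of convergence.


Let w = z − z₀, so z = z₀ + w.
Then -1 − z = -1 − (z₀ + w) = (-1 − z₀) − w = -6 − w.
f(z) = 1/(-6 − w)^3 = (1/(-6)^3) · (1 − w/(-6))^{−3}.
By the binomial series (1−u)^{−3} = Σ_{n≥0} C(n+2, 2) u^n for |u|<1, with u = w/(-6):
  c_n = C(n+2, 2) / (-6)^(n+3).
  c_0 = 1/(-6)^3 = -1/216.
  c_1 = 3/(-6)^4 = 1/432.
  c_2 = 6/(-6)^5 = -1/1296.
The series is valid for |w/d| < 1, i.e. |z − z₀| < |d|.
Radius of convergence: R = |-1 − z₀| = |-6| = 6 (distance from z₀ to the singularity z = -1).

c_0 = -1/216, c_1 = 1/432, c_2 = -1/1296; R = 6.


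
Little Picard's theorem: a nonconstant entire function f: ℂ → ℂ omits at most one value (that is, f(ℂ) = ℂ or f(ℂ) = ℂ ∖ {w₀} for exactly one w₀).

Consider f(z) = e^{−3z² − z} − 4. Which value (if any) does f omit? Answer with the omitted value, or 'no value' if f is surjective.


Little Picard bounds the complement of f(ℂ) to at most one point.
The exponent g(z) = −3z² − z is a nonconstant polynomial, hence surjective onto ℂ. So e^{g(z)} takes every value in {e^w : w ∈ ℂ} = ℂ ∖ {0}. Adding -4 shifts the range to ℂ ∖ {-4}. f omits exactly -4.

Omitted value: -4.


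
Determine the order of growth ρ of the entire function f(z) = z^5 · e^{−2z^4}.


M(r) = max_{|z|=r} |1|·|z|^5·|e^{−2z^4}| = 1·r^5 · e^{2r^4} (the factors attain their maxima compatibly on |z|=r). Then log M(r) = log 1 + 5·log r + 2r^4, dominated by the last term, so log log M(r) ~ 4·log r. The polynomial factor 1z^5 contributes only a log r term and does not affect the order. ρ = 4.
Therefore ρ = 4.

Order ρ = 4.


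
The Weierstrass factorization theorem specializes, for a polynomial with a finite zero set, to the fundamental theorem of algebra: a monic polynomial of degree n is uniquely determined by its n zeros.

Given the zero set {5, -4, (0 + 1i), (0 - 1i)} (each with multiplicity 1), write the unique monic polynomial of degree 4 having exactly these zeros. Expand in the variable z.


The polynomial is p(z) = ∏_{α ∈ S} (z − α), where S = {5, -4, (0 + 1i), (0 - 1i)}.
Expanding the product yields: p(z) = z^4 -z^3 -19·z^2 -z -20.
Note conjugate pairs combine to real quadratics: (z − (0+1i))(z − (0−1i)) = z² + 1.
The resulting polynomial has degree 4 and real coefficients as required.

p(z) = z^4 -z^3 -19·z^2 -z -20.


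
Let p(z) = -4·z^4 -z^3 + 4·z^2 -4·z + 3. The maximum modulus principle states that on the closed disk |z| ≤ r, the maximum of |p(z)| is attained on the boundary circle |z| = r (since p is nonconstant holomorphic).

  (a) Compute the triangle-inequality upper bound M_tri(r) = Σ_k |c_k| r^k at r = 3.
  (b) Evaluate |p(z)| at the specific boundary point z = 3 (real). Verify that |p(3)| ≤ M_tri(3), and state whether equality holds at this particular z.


Coefficients: c_0 = 3, c_1 = -4, c_2 = 4, c_3 = -1, c_4 = -4. Radius r = 3.
Part (a). Triangle bound: M_tri(r) = Σ_k |c_k| r^k
  = |3|·3^0 + |-4|·3^1 + |4|·3^2 + |-1|·3^3 + |-4|·3^4
  = 3 + 12 + 36 + 27 + 324 = 402.
This bounds M(r) := max_{|z|=r} |p(z)| from above; equality holds iff all terms c_k z^k can be made to align in phase at a single z on |z|=r.
Part (b). At z = 3 (real, on the circle |z| = r):
  p(3) = (3)·3^0 + (-4)·3^1 + (4)·3^2 + (-1)·3^3 + (-4)·3^4 = -324.
  |p(3)| = 324.
Check: |p(3)| = 324 ≤ 402 = M_tri(3). ✓ Equality does not hold at z = 3 (the coefficients have mixed signs, so the terms do not all align in phase there).

M_tri(3) = 402; |p(3)| = 324; equality at z=3: no.


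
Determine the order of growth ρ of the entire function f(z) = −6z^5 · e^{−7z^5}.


M(r) = max_{|z|=r} |-6|·|z|^5·|e^{−7z^5}| = 6·r^5 · e^{7r^5} (the factors attain their maxima compatibly on |z|=r). Then log M(r) = log 6 + 5·log r + 7r^5, dominated by the last term, so log log M(r) ~ 5·log r. The polynomial factor -6z^5 contributes only a log r term and does not affect the order. ρ = 5.
Therefore ρ = 5.

Order ρ = 5.


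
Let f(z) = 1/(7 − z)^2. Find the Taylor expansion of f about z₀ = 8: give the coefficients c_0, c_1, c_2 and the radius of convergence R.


Let w = z − z₀, so z = z₀ + w.
Then 7 − z = 7 − (z₀ + w) = (7 − z₀) − w = -1 − w.
f(z) = 1/(-1 − w)^2 = (1/(-1)^2) · (1 − w/(-1))^{−2}.
By the binomial series (1−u)^{−2} = Σ_{n≥0} C(n+1, 1) u^n for |u|<1, with u = w/(-1):
  c_n = C(n+1, 1) / (-1)^(n+2).
  c_0 = 1/(-1)^2 = 1.
  c_1 = 2/(-1)^3 = -2.
  c_2 = 3/(-1)^4 = 3.
The series is valid for |w/d| < 1, i.e. |z − z₀| < |d|.
Radius of convergence: R = |7 − z₀| = |-1| = 1 (distance from z₀ to the singularity z = 7).

c_0 = 1, c_1 = -2, c_2 = 3; R = 1.


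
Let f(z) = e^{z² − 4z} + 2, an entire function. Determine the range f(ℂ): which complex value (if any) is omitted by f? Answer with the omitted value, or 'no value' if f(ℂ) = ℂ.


Little Picard bounds the complement of f(ℂ) to at most one point.
The exponent g(z) = z² − 4z is a nonconstant polynomial, hence surjective onto ℂ. So e^{g(z)} takes every value in {e^w : w ∈ ℂ} = ℂ ∖ {0}. Adding 2 shifts the range to ℂ ∖ {2}. f omits exactly 2.

Omitted value: 2.


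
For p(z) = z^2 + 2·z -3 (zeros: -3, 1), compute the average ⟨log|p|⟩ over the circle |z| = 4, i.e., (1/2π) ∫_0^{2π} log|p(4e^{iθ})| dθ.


Zeros: -3, 1; r = 4.
Inside |z| < r: -3, 1. Outside (|z| ≥ r): ∅.
p(0) = -3, so log|p(0)| = log(3) = 1.0986.
Apply Jensen: I(r) = log|p(0)| + Σ_k log(r/|z_k|), summed over zeros inside |z| < r.
  log(r/|z_k|) for z_k = -3: log(4/3) = 0.2877
  log(r/|z_k|) for z_k = 1: log(4/1) = 1.3863
Sum over inside zeros: 1.6740.
I(r) = log|p(0)| + (inside sum) = 1.0986 + 1.6740 = 2.7726.
Closed form (all zeros inside, monic): I(r) = n·log(r) = 2·log(4) = 2.7726. ✓

I(r) ≈ 2.7726.


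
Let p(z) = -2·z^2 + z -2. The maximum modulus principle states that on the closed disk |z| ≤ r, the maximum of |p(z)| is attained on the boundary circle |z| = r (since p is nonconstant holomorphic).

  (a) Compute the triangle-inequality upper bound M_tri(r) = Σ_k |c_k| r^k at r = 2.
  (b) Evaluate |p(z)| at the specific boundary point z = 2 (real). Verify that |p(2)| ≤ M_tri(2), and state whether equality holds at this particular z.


Coefficients: c_0 = -2, c_1 = 1, c_2 = -2. Radius r = 2.
Part (a). Triangle bound: M_tri(r) = Σ_k |c_k| r^k
  = |-2|·2^0 + |1|·2^1 + |-2|·2^2
  = 2 + 2 + 8 = 12.
This bounds M(r) := max_{|z|=r} |p(z)| from above; equality holds iff all terms c_k z^k can be made to align in phase at a single z on |z|=r.
Part (b). At z = 2 (real, on the circle |z| = r):
  p(2) = (-2)·2^0 + (1)·2^1 + (-2)·2^2 = -8.
  |p(2)| = 8.
Check: |p(2)| = 8 ≤ 12 = M_tri(2). ✓ Equality does not hold at z = 2 (the coefficients have mixed signs, so the terms do not all align in phase there).

M_tri(2) = 12; |p(2)| = 8; equality at z=2: no.


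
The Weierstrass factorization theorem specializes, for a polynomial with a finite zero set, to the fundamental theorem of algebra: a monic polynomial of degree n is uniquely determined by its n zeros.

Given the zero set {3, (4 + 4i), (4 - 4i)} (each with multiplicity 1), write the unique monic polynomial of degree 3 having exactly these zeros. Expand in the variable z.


The polynomial is p(z) = ∏_{α ∈ S} (z − α), where S = {3, (4 + 4i), (4 - 4i)}.
Expanding the product yields: p(z) = z^3 -11·z^2 + 56·z -96.
Note conjugate pairs combine to real quadratics: (z − (4+4i))(z − (4−4i)) = z² − 8z + 32.
The resulting polynomial has degree 3 and real coefficients as required.

p(z) = z^3 -11·z^2 + 56·z -96.


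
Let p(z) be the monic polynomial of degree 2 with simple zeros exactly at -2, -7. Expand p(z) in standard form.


The polynomial is p(z) = ∏_{α ∈ S} (z − α), where S = {-2, -7}.
Expanding the product yields: p(z) = z^2 + 9·z + 14.
The resulting polynomial has degree 2 and real coefficients as required.

p(z) = z^2 + 9·z + 14.


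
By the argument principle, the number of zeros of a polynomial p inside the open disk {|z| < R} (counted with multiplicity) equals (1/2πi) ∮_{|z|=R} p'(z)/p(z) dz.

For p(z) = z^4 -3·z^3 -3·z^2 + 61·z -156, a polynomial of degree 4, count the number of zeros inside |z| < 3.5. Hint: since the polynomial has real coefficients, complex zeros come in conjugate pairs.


The zeros of p are: -4, 3, (2 + 3i), (2 - 3i).
Their magnitudes are: 4, 3, 3.606, 3.606.
Zeros with |z| < R = 3.5: 3.
Count = 1.
By the argument principle, (1/2πi) ∮_{|z|=R} p'(z)/p(z) dz equals exactly this count.

Number of zeros inside |z| < 3.5: 1.


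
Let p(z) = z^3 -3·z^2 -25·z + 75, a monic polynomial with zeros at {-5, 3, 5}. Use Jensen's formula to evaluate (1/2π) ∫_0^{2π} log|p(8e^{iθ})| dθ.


Zeros: -5, 3, 5; r = 8.
Inside |z| < r: -5, 3, 5. Outside (|z| ≥ r): ∅.
p(0) = 75, so log|p(0)| = log(75) = 4.3175.
Apply Jensen: I(r) = log|p(0)| + Σ_k log(r/|z_k|), summed over zeros inside |z| < r.
  log(r/|z_k|) for z_k = -5: log(8/5) = 0.4700
  log(r/|z_k|) for z_k = 3: log(8/3) = 0.9808
  log(r/|z_k|) for z_k = 5: log(8/5) = 0.4700
Sum over inside zeros: 1.9208.
I(r) = log|p(0)| + (inside sum) = 4.3175 + 1.9208 = 6.2383.
Closed form (all zeros inside, monic): I(r) = n·log(r) = 3·log(8) = 6.2383. ✓

I(r) ≈ 6.2383.


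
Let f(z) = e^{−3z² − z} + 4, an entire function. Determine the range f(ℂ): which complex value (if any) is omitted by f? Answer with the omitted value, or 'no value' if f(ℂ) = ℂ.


Little Picard bounds the complement of f(ℂ) to at most one point.
The exponent g(z) = −3z² − z is a nonconstant polynomial, hence surjective onto ℂ. So e^{g(z)} takes every value in {e^w : w ∈ ℂ} = ℂ ∖ {0}. Adding 4 shifts the range to ℂ ∖ {4}. f omits exactly 4.

Omitted value: 4.
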